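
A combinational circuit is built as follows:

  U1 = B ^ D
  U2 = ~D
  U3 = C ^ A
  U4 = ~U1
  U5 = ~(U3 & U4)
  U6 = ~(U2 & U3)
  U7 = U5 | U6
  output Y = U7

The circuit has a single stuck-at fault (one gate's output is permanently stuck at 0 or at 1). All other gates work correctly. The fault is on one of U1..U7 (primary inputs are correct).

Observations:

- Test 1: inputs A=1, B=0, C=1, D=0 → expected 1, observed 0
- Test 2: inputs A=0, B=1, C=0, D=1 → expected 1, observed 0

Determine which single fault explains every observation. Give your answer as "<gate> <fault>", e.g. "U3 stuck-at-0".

Fault-free values for test 1 (A=1, B=0, C=1, D=0): U1=0, U2=1, U3=0, U4=1, U5=1, U6=1, U7=1, giving Y=1. Observed 0.
Test 1: faults giving observed 0 are {U3 stuck-at-1, U7 stuck-at-0}.
Test 2 (A=0, B=1, C=0, D=1): fault-free U1=0, U2=0, U3=0, U4=1, U5=1, U6=1, U7=1 → 1; observed 0. Eliminates U3 stuck-at-1.
Only U7 stuck-at-0 is consistent with every test.

U7 stuck-at-0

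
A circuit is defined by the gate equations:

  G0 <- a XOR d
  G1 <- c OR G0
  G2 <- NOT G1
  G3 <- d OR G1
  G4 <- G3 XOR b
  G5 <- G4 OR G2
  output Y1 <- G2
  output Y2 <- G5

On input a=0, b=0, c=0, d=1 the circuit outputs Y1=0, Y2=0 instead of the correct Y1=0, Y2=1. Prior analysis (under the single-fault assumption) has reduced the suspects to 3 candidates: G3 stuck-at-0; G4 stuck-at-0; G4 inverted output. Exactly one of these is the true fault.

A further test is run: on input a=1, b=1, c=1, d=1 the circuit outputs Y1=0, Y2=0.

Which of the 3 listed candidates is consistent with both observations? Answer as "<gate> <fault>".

G4 stuck-at-0

Evaluate each candidate on input a=1, b=1, c=1, d=1:
  G3 stuck-at-0: G0=0, G1=1, G2=0, G3=0 [stuck-at-0], G4=1, G5=1 → Y1=0, Y2=1 — eliminated
  G4 stuck-at-0: G0=0, G1=1, G2=0, G3=1, G4=0 [stuck-at-0], G5=0 → Y1=0, Y2=0 — matches
  G4 inverted output: G0=0, G1=1, G2=0, G3=1, G4=1 [inverted output], G5=1 → Y1=0, Y2=1 — eliminated
Only G4 stuck-at-0 reproduces the observed Y1=0, Y2=0.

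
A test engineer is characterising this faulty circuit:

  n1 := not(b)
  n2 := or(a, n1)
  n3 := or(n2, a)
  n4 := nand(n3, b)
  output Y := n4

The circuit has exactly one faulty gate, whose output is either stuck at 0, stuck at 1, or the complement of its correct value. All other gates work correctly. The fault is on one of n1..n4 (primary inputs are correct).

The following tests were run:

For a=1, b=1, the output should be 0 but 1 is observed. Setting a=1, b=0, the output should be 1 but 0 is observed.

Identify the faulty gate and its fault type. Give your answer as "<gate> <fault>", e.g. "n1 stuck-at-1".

Fault-free values for test 1 (a=1, b=1): n1=0, n2=1, n3=1, n4=0, giving Y=0. Observed 1.
Test 1: faults giving observed 1 are {n3 stuck-at-0, n3 inverted output, n4 stuck-at-1, n4 inverted output}.
Test 2 (a=1, b=0): fault-free n1=1, n2=1, n3=1, n4=1 → 1; observed 0. Eliminates n3 stuck-at-0, n3 inverted output, n4 stuck-at-1.
Only n4 inverted output is consistent with every test.

n4 inverted output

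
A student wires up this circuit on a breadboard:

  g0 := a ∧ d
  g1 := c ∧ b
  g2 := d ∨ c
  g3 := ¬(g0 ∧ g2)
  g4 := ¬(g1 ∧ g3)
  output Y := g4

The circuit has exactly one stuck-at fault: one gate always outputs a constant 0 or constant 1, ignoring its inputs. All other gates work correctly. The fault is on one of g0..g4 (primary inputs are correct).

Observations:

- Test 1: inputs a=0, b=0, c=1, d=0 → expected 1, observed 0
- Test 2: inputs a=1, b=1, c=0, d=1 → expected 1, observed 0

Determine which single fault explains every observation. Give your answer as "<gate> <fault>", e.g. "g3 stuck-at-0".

g4 stuck-at-0

Fault-free values for test 1 (a=0, b=0, c=1, d=0): g0=0, g1=0, g2=1, g3=1, g4=1, giving Y=1. Observed 0.
Test 1: faults giving observed 0 are {g1 stuck-at-1, g4 stuck-at-0}.
Test 2 (a=1, b=1, c=0, d=1): fault-free g0=1, g1=0, g2=1, g3=0, g4=1 → 1; observed 0. Eliminates g1 stuck-at-1.
Only g4 stuck-at-0 is consistent with every test.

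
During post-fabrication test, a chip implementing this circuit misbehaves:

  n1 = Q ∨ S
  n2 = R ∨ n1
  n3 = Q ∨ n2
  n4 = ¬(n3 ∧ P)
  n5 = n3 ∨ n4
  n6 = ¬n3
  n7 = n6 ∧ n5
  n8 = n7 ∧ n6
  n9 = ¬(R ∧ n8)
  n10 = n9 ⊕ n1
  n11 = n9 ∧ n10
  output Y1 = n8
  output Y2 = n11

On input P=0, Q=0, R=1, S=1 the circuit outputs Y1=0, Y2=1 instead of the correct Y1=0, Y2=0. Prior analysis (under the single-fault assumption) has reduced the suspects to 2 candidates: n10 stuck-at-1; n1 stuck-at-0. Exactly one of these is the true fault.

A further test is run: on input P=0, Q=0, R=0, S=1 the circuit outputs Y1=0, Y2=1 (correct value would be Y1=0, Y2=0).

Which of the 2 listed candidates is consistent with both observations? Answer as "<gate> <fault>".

Evaluate each candidate on input P=0, Q=0, R=0, S=1:
  n10 stuck-at-1: n1=1, n2=1, n3=1, n4=1, n5=1, n6=0, n7=0, n8=0, n9=1, n10=1 [stuck-at-1], n11=1 → Y1=0, Y2=1 — matches
  n1 stuck-at-0: n1=0 [stuck-at-0], n2=0, n3=0, n4=1, n5=1, n6=1, n7=1, n8=1, n9=1, n10=1, n11=1 → Y1=1, Y2=1 — eliminated
Only n10 stuck-at-1 reproduces the observed Y1=0, Y2=1.

n10 stuck-at-1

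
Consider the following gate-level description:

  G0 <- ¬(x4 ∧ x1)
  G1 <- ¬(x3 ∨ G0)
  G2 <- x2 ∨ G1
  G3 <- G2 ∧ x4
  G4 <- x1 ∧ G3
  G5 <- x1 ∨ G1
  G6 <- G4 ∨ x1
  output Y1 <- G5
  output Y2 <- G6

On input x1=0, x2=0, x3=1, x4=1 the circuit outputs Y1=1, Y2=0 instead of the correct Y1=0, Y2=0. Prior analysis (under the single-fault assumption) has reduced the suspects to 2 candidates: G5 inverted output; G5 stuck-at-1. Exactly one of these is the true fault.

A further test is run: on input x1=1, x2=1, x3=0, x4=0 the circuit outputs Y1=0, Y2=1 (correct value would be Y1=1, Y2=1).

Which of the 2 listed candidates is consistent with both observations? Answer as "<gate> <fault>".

G5 inverted output

Evaluate each candidate on input x1=1, x2=1, x3=0, x4=0:
  G5 inverted output: G0=1, G1=0, G2=1, G3=0, G4=0, G5=0 [inverted output], G6=1 → Y1=0, Y2=1 — matches
  G5 stuck-at-1: G0=1, G1=0, G2=1, G3=0, G4=0, G5=1 [stuck-at-1], G6=1 → Y1=1, Y2=1 — eliminated
Only G5 inverted output reproduces the observed Y1=0, Y2=1.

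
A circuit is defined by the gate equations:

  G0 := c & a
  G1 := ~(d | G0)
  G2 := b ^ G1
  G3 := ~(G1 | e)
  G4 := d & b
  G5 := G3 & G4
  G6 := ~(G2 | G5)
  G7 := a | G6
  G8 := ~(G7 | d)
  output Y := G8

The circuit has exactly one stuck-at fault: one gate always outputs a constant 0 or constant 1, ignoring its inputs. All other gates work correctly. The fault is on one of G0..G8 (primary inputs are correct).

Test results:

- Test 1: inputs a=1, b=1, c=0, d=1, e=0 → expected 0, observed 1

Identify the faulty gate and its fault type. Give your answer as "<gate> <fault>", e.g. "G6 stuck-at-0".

Fault-free values for test 1 (a=1, b=1, c=0, d=1, e=0): G0=0, G1=0, G2=1, G3=1, G4=1, G5=1, G6=0, G7=1, G8=0, giving Y=0. Observed 1.
Test 1: faults giving observed 1 are {G8 stuck-at-1}.
Only G8 stuck-at-1 is consistent with every test.

G8 stuck-at-1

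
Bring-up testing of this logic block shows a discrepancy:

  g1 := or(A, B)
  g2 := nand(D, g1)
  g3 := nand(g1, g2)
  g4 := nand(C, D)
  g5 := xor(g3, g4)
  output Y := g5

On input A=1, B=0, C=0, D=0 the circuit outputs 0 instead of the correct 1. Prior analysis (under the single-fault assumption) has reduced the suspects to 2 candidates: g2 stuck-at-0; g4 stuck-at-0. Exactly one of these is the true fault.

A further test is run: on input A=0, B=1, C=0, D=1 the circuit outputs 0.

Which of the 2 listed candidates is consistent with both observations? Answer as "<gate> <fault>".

Evaluate each candidate on input A=0, B=1, C=0, D=1:
  g2 stuck-at-0: g1=1, g2=0 [stuck-at-0], g3=1, g4=1, g5=0 → 0 — matches
  g4 stuck-at-0: g1=1, g2=0, g3=1, g4=0 [stuck-at-0], g5=1 → 1 — eliminated
Only g2 stuck-at-0 reproduces the observed 0.

g2 stuck-at-0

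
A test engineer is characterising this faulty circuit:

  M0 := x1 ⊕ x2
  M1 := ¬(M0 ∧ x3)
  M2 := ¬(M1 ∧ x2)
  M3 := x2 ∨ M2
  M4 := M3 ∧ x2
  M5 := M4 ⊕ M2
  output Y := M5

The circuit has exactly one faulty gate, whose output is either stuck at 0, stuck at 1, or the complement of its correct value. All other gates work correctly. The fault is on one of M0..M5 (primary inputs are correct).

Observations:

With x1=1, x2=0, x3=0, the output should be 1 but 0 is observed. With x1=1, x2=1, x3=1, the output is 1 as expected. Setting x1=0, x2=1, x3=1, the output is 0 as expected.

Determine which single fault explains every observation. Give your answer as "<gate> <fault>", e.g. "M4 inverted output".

Fault-free values for test 1 (x1=1, x2=0, x3=0): M0=1, M1=1, M2=1, M3=1, M4=0, M5=1, giving Y=1. Observed 0.
Test 1: faults giving observed 0 are {M2 stuck-at-0, M2 inverted output, M4 stuck-at-1, M4 inverted output, M5 stuck-at-0, M5 inverted output}.
Test 2 (x1=1, x2=1, x3=1): fault-free M0=0, M1=1, M2=0, M3=1, M4=1, M5=1 → 1; observed 1. Eliminates M2 inverted output, M4 inverted output, M5 stuck-at-0, M5 inverted output.
Test 3 (x1=0, x2=1, x3=1): fault-free M0=1, M1=0, M2=1, M3=1, M4=1, M5=0 → 0; observed 0. Eliminates M2 stuck-at-0.
Only M4 stuck-at-1 is consistent with every test.

M4 stuck-at-1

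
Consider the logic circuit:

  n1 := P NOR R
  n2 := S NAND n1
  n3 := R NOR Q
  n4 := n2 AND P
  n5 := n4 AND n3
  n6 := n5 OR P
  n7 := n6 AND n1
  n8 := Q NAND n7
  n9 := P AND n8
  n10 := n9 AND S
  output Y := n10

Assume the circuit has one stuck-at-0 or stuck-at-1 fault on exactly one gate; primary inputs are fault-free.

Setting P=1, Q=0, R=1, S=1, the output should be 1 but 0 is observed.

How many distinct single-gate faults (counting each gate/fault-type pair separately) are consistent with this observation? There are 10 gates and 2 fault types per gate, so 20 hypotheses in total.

Fault-free: n1=0, n2=1, n3=0, n4=1, n5=0, n6=1, n7=0, n8=1, n9=1, n10=1 → 1. Observed 0.
  n1: none of the 2 fault types match ✗
  n2: none of the 2 fault types match ✗
  n3: none of the 2 fault types match ✗
  n4: none of the 2 fault types match ✗
  n5: none of the 2 fault types match ✗
  n6: none of the 2 fault types match ✗
  n7: none of the 2 fault types match ✗
  n8: stuck-at-0 ✓; others ✗
  n9: stuck-at-0 ✓; others ✗
  n10: stuck-at-0 ✓; others ✗
Consistent faults: {n8 stuck-at-0, n9 stuck-at-0, n10 stuck-at-0} — 3 in all.

3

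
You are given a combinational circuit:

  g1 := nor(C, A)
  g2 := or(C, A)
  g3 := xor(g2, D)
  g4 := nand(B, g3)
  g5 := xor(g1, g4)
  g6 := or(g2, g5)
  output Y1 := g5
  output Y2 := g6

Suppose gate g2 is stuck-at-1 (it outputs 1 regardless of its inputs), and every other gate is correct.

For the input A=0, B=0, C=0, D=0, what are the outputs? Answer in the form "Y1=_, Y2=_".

Propagate with g2 forced: g1=1, g2=1 [stuck-at-1], g3=1, g4=1, g5=0, g6=1.
So the outputs are Y1=0, Y2=1. (Without the fault they would be Y1=0, Y2=0.)

Y1=0, Y2=1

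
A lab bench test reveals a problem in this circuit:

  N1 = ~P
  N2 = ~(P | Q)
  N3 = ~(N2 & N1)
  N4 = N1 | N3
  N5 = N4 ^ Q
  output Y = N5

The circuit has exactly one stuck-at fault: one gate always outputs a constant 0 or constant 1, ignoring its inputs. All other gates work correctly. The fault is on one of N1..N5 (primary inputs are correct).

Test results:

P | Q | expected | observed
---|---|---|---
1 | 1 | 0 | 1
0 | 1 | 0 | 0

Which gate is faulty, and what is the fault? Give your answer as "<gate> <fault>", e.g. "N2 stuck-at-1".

Fault-free values for test 1 (P=1, Q=1): N1=0, N2=0, N3=1, N4=1, N5=0, giving Y=0. Observed 1.
Test 1: faults giving observed 1 are {N3 stuck-at-0, N4 stuck-at-0, N5 stuck-at-1}.
Test 2 (P=0, Q=1): fault-free N1=1, N2=0, N3=1, N4=1, N5=0 → 0; observed 0. Eliminates N4 stuck-at-0, N5 stuck-at-1.
Only N3 stuck-at-0 is consistent with every test.

N3 stuck-at-0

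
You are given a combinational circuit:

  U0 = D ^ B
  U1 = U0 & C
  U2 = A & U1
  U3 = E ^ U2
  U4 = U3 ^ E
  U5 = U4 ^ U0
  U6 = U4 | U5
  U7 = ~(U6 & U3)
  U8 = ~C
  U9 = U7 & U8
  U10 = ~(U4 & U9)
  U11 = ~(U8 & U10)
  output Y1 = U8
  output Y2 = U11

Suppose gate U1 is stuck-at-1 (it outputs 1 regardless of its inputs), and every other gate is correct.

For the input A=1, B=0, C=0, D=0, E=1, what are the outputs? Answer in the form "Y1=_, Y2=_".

Propagate with U1 forced: U0=0, U1=1 [stuck-at-1], U2=1, U3=0, U4=1, U5=1, U6=1, U7=1, U8=1, U9=1, U10=0, U11=1.
So the outputs are Y1=1, Y2=1. (Without the fault they would be Y1=1, Y2=0.)

Y1=1, Y2=1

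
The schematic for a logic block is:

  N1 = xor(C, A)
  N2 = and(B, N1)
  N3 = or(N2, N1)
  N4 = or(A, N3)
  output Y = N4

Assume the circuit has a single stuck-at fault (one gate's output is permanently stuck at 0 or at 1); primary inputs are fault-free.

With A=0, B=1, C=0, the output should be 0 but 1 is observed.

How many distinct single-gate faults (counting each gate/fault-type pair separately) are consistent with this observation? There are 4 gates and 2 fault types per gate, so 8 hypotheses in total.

4

Fault-free: N1=0, N2=0, N3=0, N4=0 → 0. Observed 1.
  N1 stuck-at-0: output 0 ✗
  N1 stuck-at-1: output 1 ✓
  N2 stuck-at-0: output 0 ✗
  N2 stuck-at-1: output 1 ✓
  N3 stuck-at-0: output 0 ✗
  N3 stuck-at-1: output 1 ✓
  N4 stuck-at-0: output 0 ✗
  N4 stuck-at-1: output 1 ✓
Consistent faults: {N1 stuck-at-1, N2 stuck-at-1, N3 stuck-at-1, N4 stuck-at-1} — 4 in all.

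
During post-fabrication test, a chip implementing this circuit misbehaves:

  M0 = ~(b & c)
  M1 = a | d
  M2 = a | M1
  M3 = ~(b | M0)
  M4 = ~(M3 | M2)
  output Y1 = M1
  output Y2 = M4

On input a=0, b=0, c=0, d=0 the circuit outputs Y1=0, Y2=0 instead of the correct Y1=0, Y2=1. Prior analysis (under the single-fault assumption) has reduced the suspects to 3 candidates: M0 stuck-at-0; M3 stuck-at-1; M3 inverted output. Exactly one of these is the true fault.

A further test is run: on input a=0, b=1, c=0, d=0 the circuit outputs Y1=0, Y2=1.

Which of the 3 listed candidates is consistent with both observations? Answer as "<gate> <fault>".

M0 stuck-at-0

Evaluate each candidate on input a=0, b=1, c=0, d=0:
  M0 stuck-at-0: M0=0 [stuck-at-0], M1=0, M2=0, M3=0, M4=1 → Y1=0, Y2=1 — matches
  M3 stuck-at-1: M0=1, M1=0, M2=0, M3=1 [stuck-at-1], M4=0 → Y1=0, Y2=0 — eliminated
  M3 inverted output: M0=1, M1=0, M2=0, M3=1 [inverted output], M4=0 → Y1=0, Y2=0 — eliminated
Only M0 stuck-at-0 reproduces the observed Y1=0, Y2=1.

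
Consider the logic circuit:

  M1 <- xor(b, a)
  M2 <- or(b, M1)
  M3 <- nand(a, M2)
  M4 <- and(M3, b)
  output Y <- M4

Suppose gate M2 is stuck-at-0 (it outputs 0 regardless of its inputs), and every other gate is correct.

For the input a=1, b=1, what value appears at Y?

1

Propagate with M2 forced: M1=0, M2=0 [stuck-at-0], M3=1, M4=1.
So Y = 1. (Without the fault it would be 0.)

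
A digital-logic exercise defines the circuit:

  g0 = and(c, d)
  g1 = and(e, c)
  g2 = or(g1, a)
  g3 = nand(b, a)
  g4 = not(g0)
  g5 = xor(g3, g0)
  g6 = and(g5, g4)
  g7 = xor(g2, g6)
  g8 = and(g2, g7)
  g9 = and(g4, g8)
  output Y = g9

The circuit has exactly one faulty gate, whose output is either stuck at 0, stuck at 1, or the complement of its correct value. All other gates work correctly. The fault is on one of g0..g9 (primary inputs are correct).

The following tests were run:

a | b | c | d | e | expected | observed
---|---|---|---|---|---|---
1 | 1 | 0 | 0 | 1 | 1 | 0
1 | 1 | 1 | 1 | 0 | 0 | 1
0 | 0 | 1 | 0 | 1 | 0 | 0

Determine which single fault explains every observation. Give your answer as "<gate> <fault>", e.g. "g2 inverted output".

Fault-free values for test 1 (a=1, b=1, c=0, d=0, e=1): g0=0, g1=0, g2=1, g3=0, g4=1, g5=0, g6=0, g7=1, g8=1, g9=1, giving Y=1. Observed 0.
Test 1: faults giving observed 0 are {g0 stuck-at-1, g0 inverted output, g2 stuck-at-0, g2 inverted output, g3 stuck-at-1, g3 inverted output, g4 stuck-at-0, g4 inverted output, g5 stuck-at-1, g5 inverted output, g6 stuck-at-1, g6 inverted output, g7 stuck-at-0, g7 inverted output, g8 stuck-at-0, g8 inverted output, g9 stuck-at-0, g9 inverted output}.
Test 2 (a=1, b=1, c=1, d=1, e=0): fault-free g0=1, g1=0, g2=1, g3=0, g4=0, g5=1, g6=0, g7=1, g8=1, g9=0 → 0; observed 1. Eliminates g0 stuck-at-1, g2 stuck-at-0, g2 inverted output, g3 stuck-at-1, g3 inverted output, g4 stuck-at-0, g4 inverted output, g5 stuck-at-1, g5 inverted output, g6 stuck-at-1, g6 inverted output, g7 stuck-at-0, g7 inverted output, g8 stuck-at-0, g8 inverted output, g9 stuck-at-0.
Test 3 (a=0, b=0, c=1, d=0, e=1): fault-free g0=0, g1=1, g2=1, g3=1, g4=1, g5=1, g6=1, g7=0, g8=0, g9=0 → 0; observed 0. Eliminates g9 inverted output.
Only g0 inverted output is consistent with every test.

g0 inverted output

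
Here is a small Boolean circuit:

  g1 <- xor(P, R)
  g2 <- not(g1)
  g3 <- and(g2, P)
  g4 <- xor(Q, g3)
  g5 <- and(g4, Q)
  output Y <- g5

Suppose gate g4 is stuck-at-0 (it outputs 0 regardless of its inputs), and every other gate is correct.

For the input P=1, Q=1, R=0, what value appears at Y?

Propagate with g4 forced: g1=1, g2=0, g3=0, g4=0 [stuck-at-0], g5=0.
So Y = 0. (Without the fault it would be 1.)

0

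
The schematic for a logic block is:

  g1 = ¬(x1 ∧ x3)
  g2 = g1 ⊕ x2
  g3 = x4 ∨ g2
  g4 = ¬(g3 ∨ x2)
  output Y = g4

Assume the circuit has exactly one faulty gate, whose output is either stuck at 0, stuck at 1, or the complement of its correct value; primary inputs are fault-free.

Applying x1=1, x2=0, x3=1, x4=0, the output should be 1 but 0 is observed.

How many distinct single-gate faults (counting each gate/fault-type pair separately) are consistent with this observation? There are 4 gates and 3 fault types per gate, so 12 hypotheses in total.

Fault-free: g1=0, g2=0, g3=0, g4=1 → 1. Observed 0.
  g1 stuck-at-0: output 1 ✗
  g1 stuck-at-1: output 0 ✓
  g1 inverted output: output 0 ✓
  g2 stuck-at-0: output 1 ✗
  g2 stuck-at-1: output 0 ✓
  g2 inverted output: output 0 ✓
  g3 stuck-at-0: output 1 ✗
  g3 stuck-at-1: output 0 ✓
  g3 inverted output: output 0 ✓
  g4 stuck-at-0: output 0 ✓
  g4 stuck-at-1: output 1 ✗
  g4 inverted output: output 0 ✓
Consistent faults: {g1 stuck-at-1, g1 inverted output, g2 stuck-at-1, g2 inverted output, g3 stuck-at-1, g3 inverted output, g4 stuck-at-0, g4 inverted output} — 8 in all.

8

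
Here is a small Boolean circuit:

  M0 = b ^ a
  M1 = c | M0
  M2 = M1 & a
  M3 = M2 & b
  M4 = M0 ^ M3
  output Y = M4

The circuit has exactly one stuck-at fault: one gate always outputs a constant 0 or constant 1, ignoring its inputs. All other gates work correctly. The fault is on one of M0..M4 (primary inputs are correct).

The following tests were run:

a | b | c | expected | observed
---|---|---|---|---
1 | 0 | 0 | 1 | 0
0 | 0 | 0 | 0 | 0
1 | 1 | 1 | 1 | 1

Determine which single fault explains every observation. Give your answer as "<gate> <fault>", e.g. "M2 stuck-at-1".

M0 stuck-at-0

Fault-free values for test 1 (a=1, b=0, c=0): M0=1, M1=1, M2=1, M3=0, M4=1, giving Y=1. Observed 0.
Test 1: faults giving observed 0 are {M0 stuck-at-0, M3 stuck-at-1, M4 stuck-at-0}.
Test 2 (a=0, b=0, c=0): fault-free M0=0, M1=0, M2=0, M3=0, M4=0 → 0; observed 0. Eliminates M3 stuck-at-1.
Test 3 (a=1, b=1, c=1): fault-free M0=0, M1=1, M2=1, M3=1, M4=1 → 1; observed 1. Eliminates M4 stuck-at-0.
Only M0 stuck-at-0 is consistent with every test.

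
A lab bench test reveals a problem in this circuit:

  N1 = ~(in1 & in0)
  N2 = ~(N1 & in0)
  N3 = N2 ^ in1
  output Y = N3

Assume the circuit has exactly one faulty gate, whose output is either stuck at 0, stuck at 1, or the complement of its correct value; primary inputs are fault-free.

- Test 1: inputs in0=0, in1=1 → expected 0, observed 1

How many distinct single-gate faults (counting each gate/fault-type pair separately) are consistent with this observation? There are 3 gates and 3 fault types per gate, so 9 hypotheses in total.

4

Fault-free: N1=1, N2=1, N3=0 → 0. Observed 1.
  N1 stuck-at-0: output 0 ✗
  N1 stuck-at-1: output 0 ✗
  N1 inverted output: output 0 ✗
  N2 stuck-at-0: output 1 ✓
  N2 stuck-at-1: output 0 ✗
  N2 inverted output: output 1 ✓
  N3 stuck-at-0: output 0 ✗
  N3 stuck-at-1: output 1 ✓
  N3 inverted output: output 1 ✓
Consistent faults: {N2 stuck-at-0, N2 inverted output, N3 stuck-at-1, N3 inverted output} — 4 in all.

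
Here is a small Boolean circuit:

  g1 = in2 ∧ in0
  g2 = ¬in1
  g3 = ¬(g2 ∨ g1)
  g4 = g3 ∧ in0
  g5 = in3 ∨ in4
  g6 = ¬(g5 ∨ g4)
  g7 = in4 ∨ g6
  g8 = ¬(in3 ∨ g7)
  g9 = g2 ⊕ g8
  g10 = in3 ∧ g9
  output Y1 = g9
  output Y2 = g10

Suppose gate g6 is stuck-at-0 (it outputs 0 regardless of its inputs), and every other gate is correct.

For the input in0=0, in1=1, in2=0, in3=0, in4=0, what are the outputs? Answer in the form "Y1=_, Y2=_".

Propagate with g6 forced: g1=0, g2=0, g3=1, g4=0, g5=0, g6=0 [stuck-at-0], g7=0, g8=1, g9=1, g10=0.
So the outputs are Y1=1, Y2=0. (Without the fault they would be Y1=0, Y2=0.)

Y1=1, Y2=0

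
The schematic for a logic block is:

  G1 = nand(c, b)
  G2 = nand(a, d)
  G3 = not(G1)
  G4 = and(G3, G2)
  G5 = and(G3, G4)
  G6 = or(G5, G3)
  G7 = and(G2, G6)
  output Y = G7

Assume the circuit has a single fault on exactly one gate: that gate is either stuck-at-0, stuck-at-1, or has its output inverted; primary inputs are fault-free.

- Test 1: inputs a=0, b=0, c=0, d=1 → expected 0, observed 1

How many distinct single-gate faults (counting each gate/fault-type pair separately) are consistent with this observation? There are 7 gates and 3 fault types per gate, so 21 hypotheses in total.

Fault-free: G1=1, G2=1, G3=0, G4=0, G5=0, G6=0, G7=0 → 0. Observed 1.
  G1: stuck-at-0, inverted output ✓; others ✗
  G2: none of the 3 fault types match ✗
  G3: stuck-at-1, inverted output ✓; others ✗
  G4: none of the 3 fault types match ✗
  G5: stuck-at-1, inverted output ✓; others ✗
  G6: stuck-at-1, inverted output ✓; others ✗
  G7: stuck-at-1, inverted output ✓; others ✗
Consistent faults: {G1 stuck-at-0, G1 inverted output, G3 stuck-at-1, G3 inverted output, G5 stuck-at-1, G5 inverted output, G6 stuck-at-1, G6 inverted output, G7 stuck-at-1, G7 inverted output} — 10 in all.

10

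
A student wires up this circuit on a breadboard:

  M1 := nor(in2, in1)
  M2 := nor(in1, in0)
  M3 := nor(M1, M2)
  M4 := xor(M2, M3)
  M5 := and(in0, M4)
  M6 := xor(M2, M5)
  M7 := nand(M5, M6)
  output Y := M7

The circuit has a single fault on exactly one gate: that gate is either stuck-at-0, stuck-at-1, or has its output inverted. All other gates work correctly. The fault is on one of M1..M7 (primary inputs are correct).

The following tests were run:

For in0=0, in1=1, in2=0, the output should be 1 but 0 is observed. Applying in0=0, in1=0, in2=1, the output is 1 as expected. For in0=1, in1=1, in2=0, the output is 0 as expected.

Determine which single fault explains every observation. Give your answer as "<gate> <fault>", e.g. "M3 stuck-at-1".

M5 stuck-at-1

Fault-free values for test 1 (in0=0, in1=1, in2=0): M1=0, M2=0, M3=1, M4=1, M5=0, M6=0, M7=1, giving Y=1. Observed 0.
Test 1: faults giving observed 0 are {M5 stuck-at-1, M5 inverted output, M7 stuck-at-0, M7 inverted output}.
Test 2 (in0=0, in1=0, in2=1): fault-free M1=0, M2=1, M3=0, M4=1, M5=0, M6=1, M7=1 → 1; observed 1. Eliminates M7 stuck-at-0, M7 inverted output.
Test 3 (in0=1, in1=1, in2=0): fault-free M1=0, M2=0, M3=1, M4=1, M5=1, M6=1, M7=0 → 0; observed 0. Eliminates M5 inverted output.
Only M5 stuck-at-1 is consistent with every test.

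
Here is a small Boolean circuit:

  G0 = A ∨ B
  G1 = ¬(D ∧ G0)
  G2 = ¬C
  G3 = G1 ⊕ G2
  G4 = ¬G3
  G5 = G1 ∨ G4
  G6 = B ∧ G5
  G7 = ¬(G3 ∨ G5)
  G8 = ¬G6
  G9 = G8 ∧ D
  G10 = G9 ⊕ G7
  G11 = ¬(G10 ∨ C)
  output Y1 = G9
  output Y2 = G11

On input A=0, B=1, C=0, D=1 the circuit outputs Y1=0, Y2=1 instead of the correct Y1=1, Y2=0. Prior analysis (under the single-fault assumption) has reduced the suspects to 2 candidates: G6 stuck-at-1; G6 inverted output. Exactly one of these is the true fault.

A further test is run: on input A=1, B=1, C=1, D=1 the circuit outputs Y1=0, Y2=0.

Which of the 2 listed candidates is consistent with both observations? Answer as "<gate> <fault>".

G6 stuck-at-1

Evaluate each candidate on input A=1, B=1, C=1, D=1:
  G6 stuck-at-1: G0=1, G1=0, G2=0, G3=0, G4=1, G5=1, G6=1 [stuck-at-1], G7=0, G8=0, G9=0, G10=0, G11=0 → Y1=0, Y2=0 — matches
  G6 inverted output: G0=1, G1=0, G2=0, G3=0, G4=1, G5=1, G6=0 [inverted output], G7=0, G8=1, G9=1, G10=1, G11=0 → Y1=1, Y2=0 — eliminated
Only G6 stuck-at-1 reproduces the observed Y1=0, Y2=0.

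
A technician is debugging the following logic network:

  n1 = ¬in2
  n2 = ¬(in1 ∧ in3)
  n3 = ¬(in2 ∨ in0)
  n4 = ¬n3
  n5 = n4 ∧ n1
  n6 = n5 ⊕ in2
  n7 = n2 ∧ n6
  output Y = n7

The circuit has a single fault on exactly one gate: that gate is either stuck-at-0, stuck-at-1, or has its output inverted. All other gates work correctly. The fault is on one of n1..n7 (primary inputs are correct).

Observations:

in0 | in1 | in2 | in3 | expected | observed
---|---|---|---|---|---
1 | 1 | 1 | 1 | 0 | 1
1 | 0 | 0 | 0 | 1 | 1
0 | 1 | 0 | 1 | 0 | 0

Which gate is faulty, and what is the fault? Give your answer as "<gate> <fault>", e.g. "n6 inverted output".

Fault-free values for test 1 (in0=1, in1=1, in2=1, in3=1): n1=0, n2=0, n3=0, n4=1, n5=0, n6=1, n7=0, giving Y=0. Observed 1.
Test 1: faults giving observed 1 are {n2 stuck-at-1, n2 inverted output, n7 stuck-at-1, n7 inverted output}.
Test 2 (in0=1, in1=0, in2=0, in3=0): fault-free n1=1, n2=1, n3=0, n4=1, n5=1, n6=1, n7=1 → 1; observed 1. Eliminates n2 inverted output, n7 inverted output.
Test 3 (in0=0, in1=1, in2=0, in3=1): fault-free n1=1, n2=0, n3=1, n4=0, n5=0, n6=0, n7=0 → 0; observed 0. Eliminates n7 stuck-at-1.
Only n2 stuck-at-1 is consistent with every test.

n2 stuck-at-1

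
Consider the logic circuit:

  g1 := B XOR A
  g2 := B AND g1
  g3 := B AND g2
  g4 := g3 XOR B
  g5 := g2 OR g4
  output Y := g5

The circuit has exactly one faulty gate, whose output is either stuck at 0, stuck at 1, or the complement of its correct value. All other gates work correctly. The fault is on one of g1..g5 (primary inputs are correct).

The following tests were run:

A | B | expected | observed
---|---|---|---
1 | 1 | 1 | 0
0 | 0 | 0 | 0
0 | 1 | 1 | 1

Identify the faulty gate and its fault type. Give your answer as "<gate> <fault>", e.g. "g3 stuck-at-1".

g4 stuck-at-0

Fault-free values for test 1 (A=1, B=1): g1=0, g2=0, g3=0, g4=1, g5=1, giving Y=1. Observed 0.
Test 1: faults giving observed 0 are {g3 stuck-at-1, g3 inverted output, g4 stuck-at-0, g4 inverted output, g5 stuck-at-0, g5 inverted output}.
Test 2 (A=0, B=0): fault-free g1=0, g2=0, g3=0, g4=0, g5=0 → 0; observed 0. Eliminates g3 stuck-at-1, g3 inverted output, g4 inverted output, g5 inverted output.
Test 3 (A=0, B=1): fault-free g1=1, g2=1, g3=1, g4=0, g5=1 → 1; observed 1. Eliminates g5 stuck-at-0.
Only g4 stuck-at-0 is consistent with every test.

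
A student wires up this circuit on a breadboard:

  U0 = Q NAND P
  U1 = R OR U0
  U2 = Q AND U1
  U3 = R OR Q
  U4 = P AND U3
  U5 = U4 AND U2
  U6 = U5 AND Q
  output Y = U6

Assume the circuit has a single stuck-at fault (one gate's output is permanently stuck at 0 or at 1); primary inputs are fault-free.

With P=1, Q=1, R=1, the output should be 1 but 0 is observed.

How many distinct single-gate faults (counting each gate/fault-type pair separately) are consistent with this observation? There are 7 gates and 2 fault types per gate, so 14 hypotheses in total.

6

Fault-free: U0=0, U1=1, U2=1, U3=1, U4=1, U5=1, U6=1 → 1. Observed 0.
  U0 stuck-at-0: output 1 ✗
  U0 stuck-at-1: output 1 ✗
  U1 stuck-at-0: output 0 ✓
  U1 stuck-at-1: output 1 ✗
  U2 stuck-at-0: output 0 ✓
  U2 stuck-at-1: output 1 ✗
  U3 stuck-at-0: output 0 ✓
  U3 stuck-at-1: output 1 ✗
  U4 stuck-at-0: output 0 ✓
  U4 stuck-at-1: output 1 ✗
  U5 stuck-at-0: output 0 ✓
  U5 stuck-at-1: output 1 ✗
  U6 stuck-at-0: output 0 ✓
  U6 stuck-at-1: output 1 ✗
Consistent faults: {U1 stuck-at-0, U2 stuck-at-0, U3 stuck-at-0, U4 stuck-at-0, U5 stuck-at-0, U6 stuck-at-0} — 6 in all.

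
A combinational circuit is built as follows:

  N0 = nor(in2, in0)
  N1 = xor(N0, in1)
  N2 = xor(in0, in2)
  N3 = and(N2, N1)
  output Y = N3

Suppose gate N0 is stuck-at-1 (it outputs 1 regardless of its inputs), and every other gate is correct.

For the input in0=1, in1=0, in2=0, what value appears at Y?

1

Propagate with N0 forced: N0=1 [stuck-at-1], N1=1, N2=1, N3=1.
So Y = 1. (Without the fault it would be 0.)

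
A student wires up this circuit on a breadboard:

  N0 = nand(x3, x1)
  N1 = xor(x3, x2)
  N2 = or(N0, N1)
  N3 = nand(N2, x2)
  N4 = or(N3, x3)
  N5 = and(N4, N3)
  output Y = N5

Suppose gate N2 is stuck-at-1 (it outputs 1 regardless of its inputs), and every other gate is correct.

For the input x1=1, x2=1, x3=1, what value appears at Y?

Propagate with N2 forced: N0=0, N1=0, N2=1 [stuck-at-1], N3=0, N4=1, N5=0.
So Y = 0. (Without the fault it would be 1.)

0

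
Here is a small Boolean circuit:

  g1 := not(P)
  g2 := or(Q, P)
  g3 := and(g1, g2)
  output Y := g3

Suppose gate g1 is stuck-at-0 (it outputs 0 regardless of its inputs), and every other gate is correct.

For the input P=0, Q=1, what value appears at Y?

Propagate with g1 forced: g1=0 [stuck-at-0], g2=1, g3=0.
So Y = 0. (Without the fault it would be 1.)

0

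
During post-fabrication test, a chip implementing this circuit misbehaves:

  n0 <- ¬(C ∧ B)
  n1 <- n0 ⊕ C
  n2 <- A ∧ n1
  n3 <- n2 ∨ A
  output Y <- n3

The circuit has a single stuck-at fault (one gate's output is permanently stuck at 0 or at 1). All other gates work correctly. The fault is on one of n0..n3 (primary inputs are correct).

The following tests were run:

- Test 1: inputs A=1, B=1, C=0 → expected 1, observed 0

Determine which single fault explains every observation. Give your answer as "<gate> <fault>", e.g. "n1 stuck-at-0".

n3 stuck-at-0

Fault-free values for test 1 (A=1, B=1, C=0): n0=1, n1=1, n2=1, n3=1, giving Y=1. Observed 0.
Test 1: faults giving observed 0 are {n3 stuck-at-0}.
Only n3 stuck-at-0 is consistent with every test.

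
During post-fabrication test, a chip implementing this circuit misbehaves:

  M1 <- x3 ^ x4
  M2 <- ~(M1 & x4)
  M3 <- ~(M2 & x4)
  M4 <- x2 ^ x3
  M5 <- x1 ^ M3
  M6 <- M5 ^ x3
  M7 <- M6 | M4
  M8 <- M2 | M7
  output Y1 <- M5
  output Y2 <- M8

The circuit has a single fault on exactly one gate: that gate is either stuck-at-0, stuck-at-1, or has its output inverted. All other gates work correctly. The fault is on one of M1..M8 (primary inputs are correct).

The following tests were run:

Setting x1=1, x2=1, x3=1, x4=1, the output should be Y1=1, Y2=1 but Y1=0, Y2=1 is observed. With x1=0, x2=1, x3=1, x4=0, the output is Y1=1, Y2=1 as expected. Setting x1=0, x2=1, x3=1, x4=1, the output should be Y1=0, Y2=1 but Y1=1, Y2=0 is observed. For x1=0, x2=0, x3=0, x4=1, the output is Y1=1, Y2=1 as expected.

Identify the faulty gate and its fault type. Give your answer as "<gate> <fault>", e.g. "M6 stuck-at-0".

Fault-free values for test 1 (x1=1, x2=1, x3=1, x4=1): M1=0, M2=1, M3=0, M4=0, M5=1, M6=0, M7=0, M8=1, giving Y1=1, Y2=1. Observed Y1=0, Y2=1.
Test 1: faults giving observed Y1=0, Y2=1 are {M1 stuck-at-1, M1 inverted output, M2 stuck-at-0, M2 inverted output, M3 stuck-at-1, M3 inverted output, M5 stuck-at-0, M5 inverted output}.
Test 2 (x1=0, x2=1, x3=1, x4=0): fault-free M1=1, M2=1, M3=1, M4=0, M5=1, M6=0, M7=0, M8=1 → Y1=1, Y2=1; observed Y1=1, Y2=1. Eliminates M2 stuck-at-0, M2 inverted output, M3 inverted output, M5 stuck-at-0, M5 inverted output.
Test 3 (x1=0, x2=1, x3=1, x4=1): fault-free M1=0, M2=1, M3=0, M4=0, M5=0, M6=1, M7=1, M8=1 → Y1=0, Y2=1; observed Y1=1, Y2=0. Eliminates M3 stuck-at-1.
Test 4 (x1=0, x2=0, x3=0, x4=1): fault-free M1=1, M2=0, M3=1, M4=0, M5=1, M6=1, M7=1, M8=1 → Y1=1, Y2=1; observed Y1=1, Y2=1. Eliminates M1 inverted output.
Only M1 stuck-at-1 is consistent with every test.

M1 stuck-at-1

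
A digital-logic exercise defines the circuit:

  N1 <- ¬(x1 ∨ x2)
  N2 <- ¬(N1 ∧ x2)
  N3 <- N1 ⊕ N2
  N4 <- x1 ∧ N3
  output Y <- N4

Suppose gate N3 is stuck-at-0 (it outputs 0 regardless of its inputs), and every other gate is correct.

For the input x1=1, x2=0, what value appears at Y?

0

Propagate with N3 forced: N1=0, N2=1, N3=0 [stuck-at-0], N4=0.
So Y = 0. (Without the fault it would be 1.)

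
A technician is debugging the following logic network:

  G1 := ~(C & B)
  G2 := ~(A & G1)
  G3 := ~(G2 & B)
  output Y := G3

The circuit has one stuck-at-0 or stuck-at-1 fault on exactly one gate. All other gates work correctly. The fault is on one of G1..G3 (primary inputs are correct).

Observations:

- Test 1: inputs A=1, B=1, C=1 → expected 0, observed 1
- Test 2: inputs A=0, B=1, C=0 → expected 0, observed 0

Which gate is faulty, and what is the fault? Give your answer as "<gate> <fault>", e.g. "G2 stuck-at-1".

G1 stuck-at-1

Fault-free values for test 1 (A=1, B=1, C=1): G1=0, G2=1, G3=0, giving Y=0. Observed 1.
Test 1: faults giving observed 1 are {G1 stuck-at-1, G2 stuck-at-0, G3 stuck-at-1}.
Test 2 (A=0, B=1, C=0): fault-free G1=1, G2=1, G3=0 → 0; observed 0. Eliminates G2 stuck-at-0, G3 stuck-at-1.
Only G1 stuck-at-1 is consistent with every test.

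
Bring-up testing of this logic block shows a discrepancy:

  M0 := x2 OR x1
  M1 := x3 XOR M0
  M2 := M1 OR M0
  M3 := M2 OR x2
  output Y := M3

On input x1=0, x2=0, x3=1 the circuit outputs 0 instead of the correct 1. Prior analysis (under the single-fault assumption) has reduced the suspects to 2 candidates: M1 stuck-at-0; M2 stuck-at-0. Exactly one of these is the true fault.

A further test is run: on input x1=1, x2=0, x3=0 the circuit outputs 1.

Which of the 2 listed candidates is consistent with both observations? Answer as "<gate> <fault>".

Evaluate each candidate on input x1=1, x2=0, x3=0:
  M1 stuck-at-0: M0=1, M1=0 [stuck-at-0], M2=1, M3=1 → 1 — matches
  M2 stuck-at-0: M0=1, M1=1, M2=0 [stuck-at-0], M3=0 → 0 — eliminated
Only M1 stuck-at-0 reproduces the observed 1.

M1 stuck-at-0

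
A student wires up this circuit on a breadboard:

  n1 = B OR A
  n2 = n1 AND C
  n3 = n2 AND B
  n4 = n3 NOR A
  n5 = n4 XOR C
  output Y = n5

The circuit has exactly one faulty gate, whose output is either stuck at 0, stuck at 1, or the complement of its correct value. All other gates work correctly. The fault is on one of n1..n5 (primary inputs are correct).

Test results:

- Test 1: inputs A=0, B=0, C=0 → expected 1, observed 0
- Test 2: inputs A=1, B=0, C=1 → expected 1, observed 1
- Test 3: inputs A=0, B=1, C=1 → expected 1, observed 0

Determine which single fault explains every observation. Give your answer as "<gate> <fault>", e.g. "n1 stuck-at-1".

Fault-free values for test 1 (A=0, B=0, C=0): n1=0, n2=0, n3=0, n4=1, n5=1, giving Y=1. Observed 0.
Test 1: faults giving observed 0 are {n3 stuck-at-1, n3 inverted output, n4 stuck-at-0, n4 inverted output, n5 stuck-at-0, n5 inverted output}.
Test 2 (A=1, B=0, C=1): fault-free n1=1, n2=1, n3=0, n4=0, n5=1 → 1; observed 1. Eliminates n4 inverted output, n5 stuck-at-0, n5 inverted output.
Test 3 (A=0, B=1, C=1): fault-free n1=1, n2=1, n3=1, n4=0, n5=1 → 1; observed 0. Eliminates n3 stuck-at-1, n4 stuck-at-0.
Only n3 inverted output is consistent with every test.

n3 inverted output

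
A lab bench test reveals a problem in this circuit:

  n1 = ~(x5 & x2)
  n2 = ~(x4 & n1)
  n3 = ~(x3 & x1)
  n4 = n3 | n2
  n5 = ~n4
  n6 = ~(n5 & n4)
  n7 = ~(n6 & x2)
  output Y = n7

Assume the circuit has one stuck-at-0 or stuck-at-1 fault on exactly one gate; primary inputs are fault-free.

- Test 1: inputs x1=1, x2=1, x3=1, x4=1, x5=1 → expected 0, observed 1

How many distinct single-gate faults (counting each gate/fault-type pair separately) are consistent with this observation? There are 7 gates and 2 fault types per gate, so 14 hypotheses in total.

3

Fault-free: n1=0, n2=1, n3=0, n4=1, n5=0, n6=1, n7=0 → 0. Observed 1.
  n1 stuck-at-0: output 0 ✗
  n1 stuck-at-1: output 0 ✗
  n2 stuck-at-0: output 0 ✗
  n2 stuck-at-1: output 0 ✗
  n3 stuck-at-0: output 0 ✗
  n3 stuck-at-1: output 0 ✗
  n4 stuck-at-0: output 0 ✗
  n4 stuck-at-1: output 0 ✗
  n5 stuck-at-0: output 0 ✗
  n5 stuck-at-1: output 1 ✓
  n6 stuck-at-0: output 1 ✓
  n6 stuck-at-1: output 0 ✗
  n7 stuck-at-0: output 0 ✗
  n7 stuck-at-1: output 1 ✓
Consistent faults: {n5 stuck-at-1, n6 stuck-at-0, n7 stuck-at-1} — 3 in all.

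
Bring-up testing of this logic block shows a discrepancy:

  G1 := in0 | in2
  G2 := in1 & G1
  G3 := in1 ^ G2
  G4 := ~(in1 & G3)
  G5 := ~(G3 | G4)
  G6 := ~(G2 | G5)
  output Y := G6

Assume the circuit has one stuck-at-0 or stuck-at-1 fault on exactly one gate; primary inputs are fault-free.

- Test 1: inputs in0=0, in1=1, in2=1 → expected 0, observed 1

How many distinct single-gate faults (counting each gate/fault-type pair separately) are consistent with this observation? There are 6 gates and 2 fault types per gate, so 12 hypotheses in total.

Fault-free: G1=1, G2=1, G3=0, G4=1, G5=0, G6=0 → 0. Observed 1.
  G1 stuck-at-0: output 1 ✓
  G1 stuck-at-1: output 0 ✗
  G2 stuck-at-0: output 1 ✓
  G2 stuck-at-1: output 0 ✗
  G3 stuck-at-0: output 0 ✗
  G3 stuck-at-1: output 0 ✗
  G4 stuck-at-0: output 0 ✗
  G4 stuck-at-1: output 0 ✗
  G5 stuck-at-0: output 0 ✗
  G5 stuck-at-1: output 0 ✗
  G6 stuck-at-0: output 0 ✗
  G6 stuck-at-1: output 1 ✓
Consistent faults: {G1 stuck-at-0, G2 stuck-at-0, G6 stuck-at-1} — 3 in all.

3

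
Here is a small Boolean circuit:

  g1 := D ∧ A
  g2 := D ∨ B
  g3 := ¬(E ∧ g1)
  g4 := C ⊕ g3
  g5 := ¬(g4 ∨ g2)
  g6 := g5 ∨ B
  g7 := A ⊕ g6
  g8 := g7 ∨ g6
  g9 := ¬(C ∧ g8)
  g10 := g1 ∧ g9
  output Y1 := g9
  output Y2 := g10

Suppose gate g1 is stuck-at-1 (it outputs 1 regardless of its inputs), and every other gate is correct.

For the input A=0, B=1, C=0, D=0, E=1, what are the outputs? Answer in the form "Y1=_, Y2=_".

Y1=1, Y2=1

Propagate with g1 forced: g1=1 [stuck-at-1], g2=1, g3=0, g4=0, g5=0, g6=1, g7=1, g8=1, g9=1, g10=1.
So the outputs are Y1=1, Y2=1. (Without the fault they would be Y1=1, Y2=0.)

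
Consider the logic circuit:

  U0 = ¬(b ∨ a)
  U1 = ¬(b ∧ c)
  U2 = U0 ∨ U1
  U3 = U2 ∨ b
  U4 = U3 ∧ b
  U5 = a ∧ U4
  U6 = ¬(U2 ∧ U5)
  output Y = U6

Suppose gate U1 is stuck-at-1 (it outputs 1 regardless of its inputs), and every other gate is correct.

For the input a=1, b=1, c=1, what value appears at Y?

Propagate with U1 forced: U0=0, U1=1 [stuck-at-1], U2=1, U3=1, U4=1, U5=1, U6=0.
So Y = 0. (Without the fault it would be 1.)

0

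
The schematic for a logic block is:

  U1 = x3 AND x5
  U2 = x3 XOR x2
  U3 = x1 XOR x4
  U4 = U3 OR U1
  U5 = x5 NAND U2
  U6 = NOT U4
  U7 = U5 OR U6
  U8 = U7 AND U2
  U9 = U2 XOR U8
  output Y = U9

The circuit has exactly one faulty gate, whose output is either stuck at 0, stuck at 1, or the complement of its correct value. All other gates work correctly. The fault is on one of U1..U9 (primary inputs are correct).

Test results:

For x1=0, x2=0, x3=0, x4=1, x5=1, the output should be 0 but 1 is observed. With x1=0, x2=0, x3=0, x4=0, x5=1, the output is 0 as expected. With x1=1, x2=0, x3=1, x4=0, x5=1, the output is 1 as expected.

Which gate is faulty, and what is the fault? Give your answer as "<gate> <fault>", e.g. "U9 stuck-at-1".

U2 stuck-at-1

Fault-free values for test 1 (x1=0, x2=0, x3=0, x4=1, x5=1): U1=0, U2=0, U3=1, U4=1, U5=1, U6=0, U7=1, U8=0, U9=0, giving Y=0. Observed 1.
Test 1: faults giving observed 1 are {U2 stuck-at-1, U2 inverted output, U8 stuck-at-1, U8 inverted output, U9 stuck-at-1, U9 inverted output}.
Test 2 (x1=0, x2=0, x3=0, x4=0, x5=1): fault-free U1=0, U2=0, U3=0, U4=0, U5=1, U6=1, U7=1, U8=0, U9=0 → 0; observed 0. Eliminates U8 stuck-at-1, U8 inverted output, U9 stuck-at-1, U9 inverted output.
Test 3 (x1=1, x2=0, x3=1, x4=0, x5=1): fault-free U1=1, U2=1, U3=1, U4=1, U5=0, U6=0, U7=0, U8=0, U9=1 → 1; observed 1. Eliminates U2 inverted output.
Only U2 stuck-at-1 is consistent with every test.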